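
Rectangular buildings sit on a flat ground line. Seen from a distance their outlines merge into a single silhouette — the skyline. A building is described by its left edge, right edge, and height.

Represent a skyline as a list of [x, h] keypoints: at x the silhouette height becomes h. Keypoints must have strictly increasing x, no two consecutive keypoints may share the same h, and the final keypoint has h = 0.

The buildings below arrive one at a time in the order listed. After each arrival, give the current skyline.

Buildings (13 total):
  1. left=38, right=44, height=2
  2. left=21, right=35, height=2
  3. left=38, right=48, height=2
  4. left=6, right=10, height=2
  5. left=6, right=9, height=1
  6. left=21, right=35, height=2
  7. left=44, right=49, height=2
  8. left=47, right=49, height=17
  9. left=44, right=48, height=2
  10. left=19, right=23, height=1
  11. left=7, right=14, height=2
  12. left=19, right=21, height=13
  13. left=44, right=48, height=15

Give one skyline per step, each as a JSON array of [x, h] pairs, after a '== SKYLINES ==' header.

== SKYLINES ==
[[38,2],[44,0]]
[[21,2],[35,0],[38,2],[44,0]]
[[21,2],[35,0],[38,2],[48,0]]
[[6,2],[10,0],[21,2],[35,0],[38,2],[48,0]]
[[6,2],[10,0],[21,2],[35,0],[38,2],[48,0]]
[[6,2],[10,0],[21,2],[35,0],[38,2],[48,0]]
[[6,2],[10,0],[21,2],[35,0],[38,2],[49,0]]
[[6,2],[10,0],[21,2],[35,0],[38,2],[47,17],[49,0]]
[[6,2],[10,0],[21,2],[35,0],[38,2],[47,17],[49,0]]
[[6,2],[10,0],[19,1],[21,2],[35,0],[38,2],[47,17],[49,0]]
[[6,2],[14,0],[19,1],[21,2],[35,0],[38,2],[47,17],[49,0]]
[[6,2],[14,0],[19,13],[21,2],[35,0],[38,2],[47,17],[49,0]]
[[6,2],[14,0],[19,13],[21,2],[35,0],[38,2],[44,15],[47,17],[49,0]]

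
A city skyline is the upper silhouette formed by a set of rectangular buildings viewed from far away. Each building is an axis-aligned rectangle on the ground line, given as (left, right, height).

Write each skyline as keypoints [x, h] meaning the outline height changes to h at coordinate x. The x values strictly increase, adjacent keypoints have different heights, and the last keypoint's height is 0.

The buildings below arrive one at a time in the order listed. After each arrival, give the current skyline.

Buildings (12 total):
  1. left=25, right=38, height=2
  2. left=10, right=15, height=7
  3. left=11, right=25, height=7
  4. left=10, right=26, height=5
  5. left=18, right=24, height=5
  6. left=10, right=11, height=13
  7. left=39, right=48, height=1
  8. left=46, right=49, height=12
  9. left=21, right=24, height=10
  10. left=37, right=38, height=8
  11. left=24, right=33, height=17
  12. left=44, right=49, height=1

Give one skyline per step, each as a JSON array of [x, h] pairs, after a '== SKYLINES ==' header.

== SKYLINES ==
[[25,2],[38,0]]
[[10,7],[15,0],[25,2],[38,0]]
[[10,7],[25,2],[38,0]]
[[10,7],[25,5],[26,2],[38,0]]
[[10,7],[25,5],[26,2],[38,0]]
[[10,13],[11,7],[25,5],[26,2],[38,0]]
[[10,13],[11,7],[25,5],[26,2],[38,0],[39,1],[48,0]]
[[10,13],[11,7],[25,5],[26,2],[38,0],[39,1],[46,12],[49,0]]
[[10,13],[11,7],[21,10],[24,7],[25,5],[26,2],[38,0],[39,1],[46,12],[49,0]]
[[10,13],[11,7],[21,10],[24,7],[25,5],[26,2],[37,8],[38,0],[39,1],[46,12],[49,0]]
[[10,13],[11,7],[21,10],[24,17],[33,2],[37,8],[38,0],[39,1],[46,12],[49,0]]
[[10,13],[11,7],[21,10],[24,17],[33,2],[37,8],[38,0],[39,1],[46,12],[49,0]]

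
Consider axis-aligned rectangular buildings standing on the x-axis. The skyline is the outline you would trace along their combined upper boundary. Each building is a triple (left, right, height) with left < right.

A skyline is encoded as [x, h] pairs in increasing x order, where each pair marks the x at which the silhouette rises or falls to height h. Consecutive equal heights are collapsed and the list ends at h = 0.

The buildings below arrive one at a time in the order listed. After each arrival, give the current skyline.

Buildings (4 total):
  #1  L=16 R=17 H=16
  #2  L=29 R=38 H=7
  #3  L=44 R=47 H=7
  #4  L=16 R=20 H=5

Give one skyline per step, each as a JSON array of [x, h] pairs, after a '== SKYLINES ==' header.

== SKYLINES ==
[[16,16],[17,0]]
[[16,16],[17,0],[29,7],[38,0]]
[[16,16],[17,0],[29,7],[38,0],[44,7],[47,0]]
[[16,16],[17,5],[20,0],[29,7],[38,0],[44,7],[47,0]]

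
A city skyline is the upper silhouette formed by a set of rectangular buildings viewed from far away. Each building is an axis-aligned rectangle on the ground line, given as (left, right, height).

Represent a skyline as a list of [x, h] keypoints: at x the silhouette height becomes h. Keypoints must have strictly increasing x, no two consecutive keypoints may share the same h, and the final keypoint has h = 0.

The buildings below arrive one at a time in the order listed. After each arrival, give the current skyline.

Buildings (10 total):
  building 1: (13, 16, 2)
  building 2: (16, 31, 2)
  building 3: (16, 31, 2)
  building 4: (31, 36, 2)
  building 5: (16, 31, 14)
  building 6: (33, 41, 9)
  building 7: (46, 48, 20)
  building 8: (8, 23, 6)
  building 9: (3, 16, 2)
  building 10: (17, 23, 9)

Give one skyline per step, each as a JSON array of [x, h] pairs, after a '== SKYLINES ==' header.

== SKYLINES ==
[[13,2],[16,0]]
[[13,2],[31,0]]
[[13,2],[31,0]]
[[13,2],[36,0]]
[[13,2],[16,14],[31,2],[36,0]]
[[13,2],[16,14],[31,2],[33,9],[41,0]]
[[13,2],[16,14],[31,2],[33,9],[41,0],[46,20],[48,0]]
[[8,6],[16,14],[31,2],[33,9],[41,0],[46,20],[48,0]]
[[3,2],[8,6],[16,14],[31,2],[33,9],[41,0],[46,20],[48,0]]
[[3,2],[8,6],[16,14],[31,2],[33,9],[41,0],[46,20],[48,0]]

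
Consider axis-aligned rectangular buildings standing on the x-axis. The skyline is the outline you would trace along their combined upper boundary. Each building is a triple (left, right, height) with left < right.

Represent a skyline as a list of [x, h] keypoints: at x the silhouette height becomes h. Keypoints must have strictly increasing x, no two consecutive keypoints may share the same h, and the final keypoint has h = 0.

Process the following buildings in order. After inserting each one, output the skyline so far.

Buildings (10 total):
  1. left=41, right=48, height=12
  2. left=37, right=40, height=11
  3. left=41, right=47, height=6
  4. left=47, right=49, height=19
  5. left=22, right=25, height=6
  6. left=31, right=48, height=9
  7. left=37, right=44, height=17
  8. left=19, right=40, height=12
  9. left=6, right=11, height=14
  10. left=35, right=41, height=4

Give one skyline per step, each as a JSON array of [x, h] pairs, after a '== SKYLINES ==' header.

== SKYLINES ==
[[41,12],[48,0]]
[[37,11],[40,0],[41,12],[48,0]]
[[37,11],[40,0],[41,12],[48,0]]
[[37,11],[40,0],[41,12],[47,19],[49,0]]
[[22,6],[25,0],[37,11],[40,0],[41,12],[47,19],[49,0]]
[[22,6],[25,0],[31,9],[37,11],[40,9],[41,12],[47,19],[49,0]]
[[22,6],[25,0],[31,9],[37,17],[44,12],[47,19],[49,0]]
[[19,12],[37,17],[44,12],[47,19],[49,0]]
[[6,14],[11,0],[19,12],[37,17],[44,12],[47,19],[49,0]]
[[6,14],[11,0],[19,12],[37,17],[44,12],[47,19],[49,0]]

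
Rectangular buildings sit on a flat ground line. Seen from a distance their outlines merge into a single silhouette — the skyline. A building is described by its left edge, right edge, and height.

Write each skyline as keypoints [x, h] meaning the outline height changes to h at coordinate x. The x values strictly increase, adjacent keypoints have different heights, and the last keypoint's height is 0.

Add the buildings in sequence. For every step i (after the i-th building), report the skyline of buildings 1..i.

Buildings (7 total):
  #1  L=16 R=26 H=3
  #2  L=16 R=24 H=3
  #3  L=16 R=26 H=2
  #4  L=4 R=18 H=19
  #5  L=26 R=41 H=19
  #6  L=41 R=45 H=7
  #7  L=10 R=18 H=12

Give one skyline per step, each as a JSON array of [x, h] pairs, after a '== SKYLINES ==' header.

== SKYLINES ==
[[16,3],[26,0]]
[[16,3],[26,0]]
[[16,3],[26,0]]
[[4,19],[18,3],[26,0]]
[[4,19],[18,3],[26,19],[41,0]]
[[4,19],[18,3],[26,19],[41,7],[45,0]]
[[4,19],[18,3],[26,19],[41,7],[45,0]]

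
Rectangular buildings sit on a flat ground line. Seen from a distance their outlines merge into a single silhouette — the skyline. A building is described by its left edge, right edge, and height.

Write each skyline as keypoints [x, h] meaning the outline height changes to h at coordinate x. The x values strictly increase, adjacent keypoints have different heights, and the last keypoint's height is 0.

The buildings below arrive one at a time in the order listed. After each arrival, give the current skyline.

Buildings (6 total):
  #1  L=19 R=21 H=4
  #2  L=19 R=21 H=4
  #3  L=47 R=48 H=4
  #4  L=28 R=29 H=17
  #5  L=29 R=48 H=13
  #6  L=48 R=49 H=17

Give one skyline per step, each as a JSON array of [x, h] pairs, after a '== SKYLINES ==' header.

== SKYLINES ==
[[19,4],[21,0]]
[[19,4],[21,0]]
[[19,4],[21,0],[47,4],[48,0]]
[[19,4],[21,0],[28,17],[29,0],[47,4],[48,0]]
[[19,4],[21,0],[28,17],[29,13],[48,0]]
[[19,4],[21,0],[28,17],[29,13],[48,17],[49,0]]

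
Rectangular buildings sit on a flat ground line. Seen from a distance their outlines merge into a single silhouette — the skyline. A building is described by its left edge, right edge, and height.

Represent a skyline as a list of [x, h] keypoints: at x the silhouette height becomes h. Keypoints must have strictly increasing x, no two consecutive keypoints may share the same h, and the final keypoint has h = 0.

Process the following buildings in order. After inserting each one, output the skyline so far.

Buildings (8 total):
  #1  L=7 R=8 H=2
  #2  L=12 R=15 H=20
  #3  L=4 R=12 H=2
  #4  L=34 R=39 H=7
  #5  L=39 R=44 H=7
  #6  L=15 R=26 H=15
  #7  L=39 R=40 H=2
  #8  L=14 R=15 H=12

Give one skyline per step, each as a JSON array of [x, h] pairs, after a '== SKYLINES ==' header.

== SKYLINES ==
[[7,2],[8,0]]
[[7,2],[8,0],[12,20],[15,0]]
[[4,2],[12,20],[15,0]]
[[4,2],[12,20],[15,0],[34,7],[39,0]]
[[4,2],[12,20],[15,0],[34,7],[44,0]]
[[4,2],[12,20],[15,15],[26,0],[34,7],[44,0]]
[[4,2],[12,20],[15,15],[26,0],[34,7],[44,0]]
[[4,2],[12,20],[15,15],[26,0],[34,7],[44,0]]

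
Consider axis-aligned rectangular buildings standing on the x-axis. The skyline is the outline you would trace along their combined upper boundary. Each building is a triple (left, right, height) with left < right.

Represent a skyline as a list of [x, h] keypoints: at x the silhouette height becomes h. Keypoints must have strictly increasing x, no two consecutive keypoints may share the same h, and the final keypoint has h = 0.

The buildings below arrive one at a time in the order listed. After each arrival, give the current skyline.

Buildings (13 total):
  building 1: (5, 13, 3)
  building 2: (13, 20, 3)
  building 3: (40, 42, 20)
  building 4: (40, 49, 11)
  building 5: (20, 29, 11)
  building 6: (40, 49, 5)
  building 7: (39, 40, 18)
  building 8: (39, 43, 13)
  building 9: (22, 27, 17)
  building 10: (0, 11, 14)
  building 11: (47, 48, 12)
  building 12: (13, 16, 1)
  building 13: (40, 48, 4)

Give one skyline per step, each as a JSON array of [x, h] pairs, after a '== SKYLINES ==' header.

== SKYLINES ==
[[5,3],[13,0]]
[[5,3],[20,0]]
[[5,3],[20,0],[40,20],[42,0]]
[[5,3],[20,0],[40,20],[42,11],[49,0]]
[[5,3],[20,11],[29,0],[40,20],[42,11],[49,0]]
[[5,3],[20,11],[29,0],[40,20],[42,11],[49,0]]
[[5,3],[20,11],[29,0],[39,18],[40,20],[42,11],[49,0]]
[[5,3],[20,11],[29,0],[39,18],[40,20],[42,13],[43,11],[49,0]]
[[5,3],[20,11],[22,17],[27,11],[29,0],[39,18],[40,20],[42,13],[43,11],[49,0]]
[[0,14],[11,3],[20,11],[22,17],[27,11],[29,0],[39,18],[40,20],[42,13],[43,11],[49,0]]
[[0,14],[11,3],[20,11],[22,17],[27,11],[29,0],[39,18],[40,20],[42,13],[43,11],[47,12],[48,11],[49,0]]
[[0,14],[11,3],[20,11],[22,17],[27,11],[29,0],[39,18],[40,20],[42,13],[43,11],[47,12],[48,11],[49,0]]
[[0,14],[11,3],[20,11],[22,17],[27,11],[29,0],[39,18],[40,20],[42,13],[43,11],[47,12],[48,11],[49,0]]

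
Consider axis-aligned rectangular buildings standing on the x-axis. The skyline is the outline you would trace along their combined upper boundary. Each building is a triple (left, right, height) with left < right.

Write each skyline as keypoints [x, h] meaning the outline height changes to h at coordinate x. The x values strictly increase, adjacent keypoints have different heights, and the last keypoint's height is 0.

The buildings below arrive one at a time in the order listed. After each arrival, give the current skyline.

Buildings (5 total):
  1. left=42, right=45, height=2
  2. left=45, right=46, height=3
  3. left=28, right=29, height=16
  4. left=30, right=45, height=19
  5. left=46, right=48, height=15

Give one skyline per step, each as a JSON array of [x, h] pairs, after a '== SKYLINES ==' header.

== SKYLINES ==
[[42,2],[45,0]]
[[42,2],[45,3],[46,0]]
[[28,16],[29,0],[42,2],[45,3],[46,0]]
[[28,16],[29,0],[30,19],[45,3],[46,0]]
[[28,16],[29,0],[30,19],[45,3],[46,15],[48,0]]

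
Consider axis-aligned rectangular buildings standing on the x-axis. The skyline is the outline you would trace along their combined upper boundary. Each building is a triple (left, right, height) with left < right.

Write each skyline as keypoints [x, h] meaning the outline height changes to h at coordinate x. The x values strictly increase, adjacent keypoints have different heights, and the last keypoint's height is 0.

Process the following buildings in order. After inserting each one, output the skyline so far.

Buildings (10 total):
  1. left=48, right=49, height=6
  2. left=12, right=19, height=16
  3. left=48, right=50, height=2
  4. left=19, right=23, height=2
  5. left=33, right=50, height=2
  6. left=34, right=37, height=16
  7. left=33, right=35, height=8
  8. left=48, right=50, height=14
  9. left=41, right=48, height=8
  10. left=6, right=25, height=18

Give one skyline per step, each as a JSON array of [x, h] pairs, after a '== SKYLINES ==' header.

== SKYLINES ==
[[48,6],[49,0]]
[[12,16],[19,0],[48,6],[49,0]]
[[12,16],[19,0],[48,6],[49,2],[50,0]]
[[12,16],[19,2],[23,0],[48,6],[49,2],[50,0]]
[[12,16],[19,2],[23,0],[33,2],[48,6],[49,2],[50,0]]
[[12,16],[19,2],[23,0],[33,2],[34,16],[37,2],[48,6],[49,2],[50,0]]
[[12,16],[19,2],[23,0],[33,8],[34,16],[37,2],[48,6],[49,2],[50,0]]
[[12,16],[19,2],[23,0],[33,8],[34,16],[37,2],[48,14],[50,0]]
[[12,16],[19,2],[23,0],[33,8],[34,16],[37,2],[41,8],[48,14],[50,0]]
[[6,18],[25,0],[33,8],[34,16],[37,2],[41,8],[48,14],[50,0]]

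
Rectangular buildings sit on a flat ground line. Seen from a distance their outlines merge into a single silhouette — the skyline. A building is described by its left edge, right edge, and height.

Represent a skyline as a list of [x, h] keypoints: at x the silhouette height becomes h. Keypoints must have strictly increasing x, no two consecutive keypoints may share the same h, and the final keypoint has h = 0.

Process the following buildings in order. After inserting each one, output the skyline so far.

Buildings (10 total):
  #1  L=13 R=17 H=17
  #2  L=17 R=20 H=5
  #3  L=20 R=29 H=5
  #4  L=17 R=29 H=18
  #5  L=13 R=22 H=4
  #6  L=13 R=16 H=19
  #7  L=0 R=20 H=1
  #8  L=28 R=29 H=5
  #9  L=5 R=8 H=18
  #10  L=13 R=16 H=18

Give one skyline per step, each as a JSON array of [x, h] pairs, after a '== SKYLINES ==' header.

== SKYLINES ==
[[13,17],[17,0]]
[[13,17],[17,5],[20,0]]
[[13,17],[17,5],[29,0]]
[[13,17],[17,18],[29,0]]
[[13,17],[17,18],[29,0]]
[[13,19],[16,17],[17,18],[29,0]]
[[0,1],[13,19],[16,17],[17,18],[29,0]]
[[0,1],[13,19],[16,17],[17,18],[29,0]]
[[0,1],[5,18],[8,1],[13,19],[16,17],[17,18],[29,0]]
[[0,1],[5,18],[8,1],[13,19],[16,17],[17,18],[29,0]]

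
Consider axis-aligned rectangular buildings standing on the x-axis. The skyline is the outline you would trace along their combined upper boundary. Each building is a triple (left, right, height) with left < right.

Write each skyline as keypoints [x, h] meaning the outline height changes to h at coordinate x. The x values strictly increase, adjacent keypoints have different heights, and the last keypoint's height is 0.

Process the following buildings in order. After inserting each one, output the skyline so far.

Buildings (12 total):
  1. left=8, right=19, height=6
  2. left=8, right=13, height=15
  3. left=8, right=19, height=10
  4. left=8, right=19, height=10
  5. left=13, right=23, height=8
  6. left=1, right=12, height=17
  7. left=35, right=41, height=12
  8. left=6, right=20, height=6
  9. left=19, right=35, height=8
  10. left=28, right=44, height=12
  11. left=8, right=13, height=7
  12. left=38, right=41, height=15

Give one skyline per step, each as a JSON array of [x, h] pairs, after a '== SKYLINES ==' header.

== SKYLINES ==
[[8,6],[19,0]]
[[8,15],[13,6],[19,0]]
[[8,15],[13,10],[19,0]]
[[8,15],[13,10],[19,0]]
[[8,15],[13,10],[19,8],[23,0]]
[[1,17],[12,15],[13,10],[19,8],[23,0]]
[[1,17],[12,15],[13,10],[19,8],[23,0],[35,12],[41,0]]
[[1,17],[12,15],[13,10],[19,8],[23,0],[35,12],[41,0]]
[[1,17],[12,15],[13,10],[19,8],[35,12],[41,0]]
[[1,17],[12,15],[13,10],[19,8],[28,12],[44,0]]
[[1,17],[12,15],[13,10],[19,8],[28,12],[44,0]]
[[1,17],[12,15],[13,10],[19,8],[28,12],[38,15],[41,12],[44,0]]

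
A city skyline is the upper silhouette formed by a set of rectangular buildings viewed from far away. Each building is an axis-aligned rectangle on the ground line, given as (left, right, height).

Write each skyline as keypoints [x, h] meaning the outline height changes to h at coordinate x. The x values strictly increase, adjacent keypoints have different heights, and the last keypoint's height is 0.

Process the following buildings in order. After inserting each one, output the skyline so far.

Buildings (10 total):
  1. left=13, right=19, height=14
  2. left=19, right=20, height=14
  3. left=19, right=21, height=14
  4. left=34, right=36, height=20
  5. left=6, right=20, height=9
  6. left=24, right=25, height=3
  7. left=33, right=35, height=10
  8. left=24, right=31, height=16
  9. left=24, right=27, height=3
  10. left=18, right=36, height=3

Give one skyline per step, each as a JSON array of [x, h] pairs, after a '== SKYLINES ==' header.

== SKYLINES ==
[[13,14],[19,0]]
[[13,14],[20,0]]
[[13,14],[21,0]]
[[13,14],[21,0],[34,20],[36,0]]
[[6,9],[13,14],[21,0],[34,20],[36,0]]
[[6,9],[13,14],[21,0],[24,3],[25,0],[34,20],[36,0]]
[[6,9],[13,14],[21,0],[24,3],[25,0],[33,10],[34,20],[36,0]]
[[6,9],[13,14],[21,0],[24,16],[31,0],[33,10],[34,20],[36,0]]
[[6,9],[13,14],[21,0],[24,16],[31,0],[33,10],[34,20],[36,0]]
[[6,9],[13,14],[21,3],[24,16],[31,3],[33,10],[34,20],[36,0]]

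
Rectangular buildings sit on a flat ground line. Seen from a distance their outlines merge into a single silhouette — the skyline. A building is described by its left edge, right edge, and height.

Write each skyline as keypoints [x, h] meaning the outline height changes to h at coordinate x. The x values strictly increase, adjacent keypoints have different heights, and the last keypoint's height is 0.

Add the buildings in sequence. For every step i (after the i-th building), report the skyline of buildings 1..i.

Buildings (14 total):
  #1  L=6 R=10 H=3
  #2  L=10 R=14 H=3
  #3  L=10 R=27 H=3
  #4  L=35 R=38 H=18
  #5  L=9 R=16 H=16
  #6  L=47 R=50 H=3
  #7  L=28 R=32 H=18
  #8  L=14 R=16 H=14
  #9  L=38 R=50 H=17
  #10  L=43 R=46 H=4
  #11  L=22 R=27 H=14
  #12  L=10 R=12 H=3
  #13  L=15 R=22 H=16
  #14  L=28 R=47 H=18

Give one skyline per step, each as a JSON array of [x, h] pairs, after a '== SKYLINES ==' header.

== SKYLINES ==
[[6,3],[10,0]]
[[6,3],[14,0]]
[[6,3],[27,0]]
[[6,3],[27,0],[35,18],[38,0]]
[[6,3],[9,16],[16,3],[27,0],[35,18],[38,0]]
[[6,3],[9,16],[16,3],[27,0],[35,18],[38,0],[47,3],[50,0]]
[[6,3],[9,16],[16,3],[27,0],[28,18],[32,0],[35,18],[38,0],[47,3],[50,0]]
[[6,3],[9,16],[16,3],[27,0],[28,18],[32,0],[35,18],[38,0],[47,3],[50,0]]
[[6,3],[9,16],[16,3],[27,0],[28,18],[32,0],[35,18],[38,17],[50,0]]
[[6,3],[9,16],[16,3],[27,0],[28,18],[32,0],[35,18],[38,17],[50,0]]
[[6,3],[9,16],[16,3],[22,14],[27,0],[28,18],[32,0],[35,18],[38,17],[50,0]]
[[6,3],[9,16],[16,3],[22,14],[27,0],[28,18],[32,0],[35,18],[38,17],[50,0]]
[[6,3],[9,16],[22,14],[27,0],[28,18],[32,0],[35,18],[38,17],[50,0]]
[[6,3],[9,16],[22,14],[27,0],[28,18],[47,17],[50,0]]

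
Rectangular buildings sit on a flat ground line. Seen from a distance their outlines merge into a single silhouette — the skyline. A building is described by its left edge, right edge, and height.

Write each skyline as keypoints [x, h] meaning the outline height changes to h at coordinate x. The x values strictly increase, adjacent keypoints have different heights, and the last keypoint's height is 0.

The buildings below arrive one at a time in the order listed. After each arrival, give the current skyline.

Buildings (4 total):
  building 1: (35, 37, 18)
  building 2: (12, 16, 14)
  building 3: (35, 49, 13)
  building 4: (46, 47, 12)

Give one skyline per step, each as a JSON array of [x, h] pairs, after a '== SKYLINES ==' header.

== SKYLINES ==
[[35,18],[37,0]]
[[12,14],[16,0],[35,18],[37,0]]
[[12,14],[16,0],[35,18],[37,13],[49,0]]
[[12,14],[16,0],[35,18],[37,13],[49,0]]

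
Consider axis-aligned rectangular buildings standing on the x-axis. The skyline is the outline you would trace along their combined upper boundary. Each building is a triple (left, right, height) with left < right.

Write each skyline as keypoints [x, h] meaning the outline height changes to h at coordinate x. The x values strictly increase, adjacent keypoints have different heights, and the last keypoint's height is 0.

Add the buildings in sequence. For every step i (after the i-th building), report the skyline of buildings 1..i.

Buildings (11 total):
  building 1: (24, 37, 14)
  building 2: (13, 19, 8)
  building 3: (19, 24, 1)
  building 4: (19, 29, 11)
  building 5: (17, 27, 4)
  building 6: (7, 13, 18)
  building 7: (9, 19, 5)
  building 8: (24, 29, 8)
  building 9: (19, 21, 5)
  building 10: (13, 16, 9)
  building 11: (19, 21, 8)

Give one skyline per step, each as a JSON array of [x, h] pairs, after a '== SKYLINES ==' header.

== SKYLINES ==
[[24,14],[37,0]]
[[13,8],[19,0],[24,14],[37,0]]
[[13,8],[19,1],[24,14],[37,0]]
[[13,8],[19,11],[24,14],[37,0]]
[[13,8],[19,11],[24,14],[37,0]]
[[7,18],[13,8],[19,11],[24,14],[37,0]]
[[7,18],[13,8],[19,11],[24,14],[37,0]]
[[7,18],[13,8],[19,11],[24,14],[37,0]]
[[7,18],[13,8],[19,11],[24,14],[37,0]]
[[7,18],[13,9],[16,8],[19,11],[24,14],[37,0]]
[[7,18],[13,9],[16,8],[19,11],[24,14],[37,0]]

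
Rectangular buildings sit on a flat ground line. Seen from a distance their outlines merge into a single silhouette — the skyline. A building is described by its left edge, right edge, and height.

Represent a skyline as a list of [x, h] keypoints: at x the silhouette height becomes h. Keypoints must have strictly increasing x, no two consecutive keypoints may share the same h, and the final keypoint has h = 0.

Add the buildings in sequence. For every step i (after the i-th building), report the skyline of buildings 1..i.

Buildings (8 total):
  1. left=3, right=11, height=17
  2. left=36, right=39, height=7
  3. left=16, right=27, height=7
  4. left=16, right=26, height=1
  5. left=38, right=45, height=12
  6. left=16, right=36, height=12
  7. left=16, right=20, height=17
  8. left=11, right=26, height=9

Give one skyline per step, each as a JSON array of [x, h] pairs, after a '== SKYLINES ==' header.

== SKYLINES ==
[[3,17],[11,0]]
[[3,17],[11,0],[36,7],[39,0]]
[[3,17],[11,0],[16,7],[27,0],[36,7],[39,0]]
[[3,17],[11,0],[16,7],[27,0],[36,7],[39,0]]
[[3,17],[11,0],[16,7],[27,0],[36,7],[38,12],[45,0]]
[[3,17],[11,0],[16,12],[36,7],[38,12],[45,0]]
[[3,17],[11,0],[16,17],[20,12],[36,7],[38,12],[45,0]]
[[3,17],[11,9],[16,17],[20,12],[36,7],[38,12],[45,0]]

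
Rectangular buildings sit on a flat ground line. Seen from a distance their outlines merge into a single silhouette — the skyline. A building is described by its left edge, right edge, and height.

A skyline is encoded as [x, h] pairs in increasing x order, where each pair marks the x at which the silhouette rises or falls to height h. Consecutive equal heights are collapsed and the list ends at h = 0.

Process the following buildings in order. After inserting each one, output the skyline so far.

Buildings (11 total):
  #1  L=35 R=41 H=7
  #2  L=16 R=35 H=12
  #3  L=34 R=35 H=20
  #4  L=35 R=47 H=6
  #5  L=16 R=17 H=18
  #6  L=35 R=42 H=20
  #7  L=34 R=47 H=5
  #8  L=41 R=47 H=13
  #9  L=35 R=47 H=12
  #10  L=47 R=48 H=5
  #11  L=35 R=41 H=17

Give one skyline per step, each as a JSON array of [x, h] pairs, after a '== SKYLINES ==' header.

== SKYLINES ==
[[35,7],[41,0]]
[[16,12],[35,7],[41,0]]
[[16,12],[34,20],[35,7],[41,0]]
[[16,12],[34,20],[35,7],[41,6],[47,0]]
[[16,18],[17,12],[34,20],[35,7],[41,6],[47,0]]
[[16,18],[17,12],[34,20],[42,6],[47,0]]
[[16,18],[17,12],[34,20],[42,6],[47,0]]
[[16,18],[17,12],[34,20],[42,13],[47,0]]
[[16,18],[17,12],[34,20],[42,13],[47,0]]
[[16,18],[17,12],[34,20],[42,13],[47,5],[48,0]]
[[16,18],[17,12],[34,20],[42,13],[47,5],[48,0]]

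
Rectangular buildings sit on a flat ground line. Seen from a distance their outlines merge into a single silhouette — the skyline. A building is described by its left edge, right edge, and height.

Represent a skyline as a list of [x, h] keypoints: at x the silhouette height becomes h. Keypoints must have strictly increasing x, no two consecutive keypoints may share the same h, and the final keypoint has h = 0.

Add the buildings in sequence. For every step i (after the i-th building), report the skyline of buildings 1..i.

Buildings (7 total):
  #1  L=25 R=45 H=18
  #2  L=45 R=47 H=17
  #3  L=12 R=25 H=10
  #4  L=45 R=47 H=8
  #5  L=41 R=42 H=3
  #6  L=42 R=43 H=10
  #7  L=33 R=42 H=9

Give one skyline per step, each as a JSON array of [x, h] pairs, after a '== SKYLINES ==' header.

== SKYLINES ==
[[25,18],[45,0]]
[[25,18],[45,17],[47,0]]
[[12,10],[25,18],[45,17],[47,0]]
[[12,10],[25,18],[45,17],[47,0]]
[[12,10],[25,18],[45,17],[47,0]]
[[12,10],[25,18],[45,17],[47,0]]
[[12,10],[25,18],[45,17],[47,0]]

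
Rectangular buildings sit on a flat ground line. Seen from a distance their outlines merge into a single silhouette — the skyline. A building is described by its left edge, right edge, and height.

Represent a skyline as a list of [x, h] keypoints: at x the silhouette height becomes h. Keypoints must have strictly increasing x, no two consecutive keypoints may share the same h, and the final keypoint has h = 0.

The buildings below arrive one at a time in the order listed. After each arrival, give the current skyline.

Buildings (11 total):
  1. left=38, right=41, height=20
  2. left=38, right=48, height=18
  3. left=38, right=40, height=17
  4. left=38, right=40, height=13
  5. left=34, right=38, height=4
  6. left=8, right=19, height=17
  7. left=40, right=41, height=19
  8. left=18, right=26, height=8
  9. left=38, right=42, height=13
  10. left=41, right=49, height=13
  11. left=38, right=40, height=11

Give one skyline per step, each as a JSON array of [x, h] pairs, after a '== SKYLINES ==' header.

== SKYLINES ==
[[38,20],[41,0]]
[[38,20],[41,18],[48,0]]
[[38,20],[41,18],[48,0]]
[[38,20],[41,18],[48,0]]
[[34,4],[38,20],[41,18],[48,0]]
[[8,17],[19,0],[34,4],[38,20],[41,18],[48,0]]
[[8,17],[19,0],[34,4],[38,20],[41,18],[48,0]]
[[8,17],[19,8],[26,0],[34,4],[38,20],[41,18],[48,0]]
[[8,17],[19,8],[26,0],[34,4],[38,20],[41,18],[48,0]]
[[8,17],[19,8],[26,0],[34,4],[38,20],[41,18],[48,13],[49,0]]
[[8,17],[19,8],[26,0],[34,4],[38,20],[41,18],[48,13],[49,0]]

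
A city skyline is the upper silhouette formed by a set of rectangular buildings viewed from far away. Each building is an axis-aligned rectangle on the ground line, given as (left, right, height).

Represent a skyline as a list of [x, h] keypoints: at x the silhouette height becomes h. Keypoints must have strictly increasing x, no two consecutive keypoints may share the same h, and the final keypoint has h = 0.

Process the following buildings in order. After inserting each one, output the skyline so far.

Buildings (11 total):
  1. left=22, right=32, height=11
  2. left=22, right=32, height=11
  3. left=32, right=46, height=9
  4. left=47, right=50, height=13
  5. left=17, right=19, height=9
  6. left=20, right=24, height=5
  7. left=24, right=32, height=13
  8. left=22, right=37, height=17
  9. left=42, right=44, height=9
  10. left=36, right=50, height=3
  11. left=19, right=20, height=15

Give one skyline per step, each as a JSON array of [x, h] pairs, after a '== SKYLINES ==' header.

== SKYLINES ==
[[22,11],[32,0]]
[[22,11],[32,0]]
[[22,11],[32,9],[46,0]]
[[22,11],[32,9],[46,0],[47,13],[50,0]]
[[17,9],[19,0],[22,11],[32,9],[46,0],[47,13],[50,0]]
[[17,9],[19,0],[20,5],[22,11],[32,9],[46,0],[47,13],[50,0]]
[[17,9],[19,0],[20,5],[22,11],[24,13],[32,9],[46,0],[47,13],[50,0]]
[[17,9],[19,0],[20,5],[22,17],[37,9],[46,0],[47,13],[50,0]]
[[17,9],[19,0],[20,5],[22,17],[37,9],[46,0],[47,13],[50,0]]
[[17,9],[19,0],[20,5],[22,17],[37,9],[46,3],[47,13],[50,0]]
[[17,9],[19,15],[20,5],[22,17],[37,9],[46,3],[47,13],[50,0]]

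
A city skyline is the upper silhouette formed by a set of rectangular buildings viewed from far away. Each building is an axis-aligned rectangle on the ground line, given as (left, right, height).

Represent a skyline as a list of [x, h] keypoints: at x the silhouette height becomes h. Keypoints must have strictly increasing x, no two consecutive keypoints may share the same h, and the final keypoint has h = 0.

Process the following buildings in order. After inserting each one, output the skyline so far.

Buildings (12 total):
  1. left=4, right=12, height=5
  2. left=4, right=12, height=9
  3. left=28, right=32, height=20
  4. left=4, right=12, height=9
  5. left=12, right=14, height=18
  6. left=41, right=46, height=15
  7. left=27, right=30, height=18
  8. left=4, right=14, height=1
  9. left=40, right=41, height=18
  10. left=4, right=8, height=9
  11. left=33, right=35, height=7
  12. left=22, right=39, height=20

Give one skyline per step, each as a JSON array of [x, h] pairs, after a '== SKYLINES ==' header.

== SKYLINES ==
[[4,5],[12,0]]
[[4,9],[12,0]]
[[4,9],[12,0],[28,20],[32,0]]
[[4,9],[12,0],[28,20],[32,0]]
[[4,9],[12,18],[14,0],[28,20],[32,0]]
[[4,9],[12,18],[14,0],[28,20],[32,0],[41,15],[46,0]]
[[4,9],[12,18],[14,0],[27,18],[28,20],[32,0],[41,15],[46,0]]
[[4,9],[12,18],[14,0],[27,18],[28,20],[32,0],[41,15],[46,0]]
[[4,9],[12,18],[14,0],[27,18],[28,20],[32,0],[40,18],[41,15],[46,0]]
[[4,9],[12,18],[14,0],[27,18],[28,20],[32,0],[40,18],[41,15],[46,0]]
[[4,9],[12,18],[14,0],[27,18],[28,20],[32,0],[33,7],[35,0],[40,18],[41,15],[46,0]]
[[4,9],[12,18],[14,0],[22,20],[39,0],[40,18],[41,15],[46,0]]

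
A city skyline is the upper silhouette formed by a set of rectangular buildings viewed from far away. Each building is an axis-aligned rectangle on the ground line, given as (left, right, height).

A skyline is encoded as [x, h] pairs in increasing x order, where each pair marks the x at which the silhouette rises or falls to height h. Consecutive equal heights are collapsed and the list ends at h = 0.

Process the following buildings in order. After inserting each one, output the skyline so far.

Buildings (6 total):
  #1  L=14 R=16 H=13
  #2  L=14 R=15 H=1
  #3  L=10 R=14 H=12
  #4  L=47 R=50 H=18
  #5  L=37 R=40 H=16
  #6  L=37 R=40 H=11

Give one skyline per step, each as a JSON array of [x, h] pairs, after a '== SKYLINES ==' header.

== SKYLINES ==
[[14,13],[16,0]]
[[14,13],[16,0]]
[[10,12],[14,13],[16,0]]
[[10,12],[14,13],[16,0],[47,18],[50,0]]
[[10,12],[14,13],[16,0],[37,16],[40,0],[47,18],[50,0]]
[[10,12],[14,13],[16,0],[37,16],[40,0],[47,18],[50,0]]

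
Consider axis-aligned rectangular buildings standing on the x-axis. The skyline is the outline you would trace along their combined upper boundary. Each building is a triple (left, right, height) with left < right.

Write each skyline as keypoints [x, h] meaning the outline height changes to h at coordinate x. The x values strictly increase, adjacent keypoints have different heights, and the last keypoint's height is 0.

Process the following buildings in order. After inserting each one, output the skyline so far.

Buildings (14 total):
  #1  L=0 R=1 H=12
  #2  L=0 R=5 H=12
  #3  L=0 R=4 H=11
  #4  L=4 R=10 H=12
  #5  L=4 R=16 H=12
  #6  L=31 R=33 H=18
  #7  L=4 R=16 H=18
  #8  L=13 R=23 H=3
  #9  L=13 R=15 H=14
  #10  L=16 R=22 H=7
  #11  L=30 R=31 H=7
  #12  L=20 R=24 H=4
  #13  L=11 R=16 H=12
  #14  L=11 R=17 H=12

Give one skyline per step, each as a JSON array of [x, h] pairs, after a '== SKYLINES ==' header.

== SKYLINES ==
[[0,12],[1,0]]
[[0,12],[5,0]]
[[0,12],[5,0]]
[[0,12],[10,0]]
[[0,12],[16,0]]
[[0,12],[16,0],[31,18],[33,0]]
[[0,12],[4,18],[16,0],[31,18],[33,0]]
[[0,12],[4,18],[16,3],[23,0],[31,18],[33,0]]
[[0,12],[4,18],[16,3],[23,0],[31,18],[33,0]]
[[0,12],[4,18],[16,7],[22,3],[23,0],[31,18],[33,0]]
[[0,12],[4,18],[16,7],[22,3],[23,0],[30,7],[31,18],[33,0]]
[[0,12],[4,18],[16,7],[22,4],[24,0],[30,7],[31,18],[33,0]]
[[0,12],[4,18],[16,7],[22,4],[24,0],[30,7],[31,18],[33,0]]
[[0,12],[4,18],[16,12],[17,7],[22,4],[24,0],[30,7],[31,18],[33,0]]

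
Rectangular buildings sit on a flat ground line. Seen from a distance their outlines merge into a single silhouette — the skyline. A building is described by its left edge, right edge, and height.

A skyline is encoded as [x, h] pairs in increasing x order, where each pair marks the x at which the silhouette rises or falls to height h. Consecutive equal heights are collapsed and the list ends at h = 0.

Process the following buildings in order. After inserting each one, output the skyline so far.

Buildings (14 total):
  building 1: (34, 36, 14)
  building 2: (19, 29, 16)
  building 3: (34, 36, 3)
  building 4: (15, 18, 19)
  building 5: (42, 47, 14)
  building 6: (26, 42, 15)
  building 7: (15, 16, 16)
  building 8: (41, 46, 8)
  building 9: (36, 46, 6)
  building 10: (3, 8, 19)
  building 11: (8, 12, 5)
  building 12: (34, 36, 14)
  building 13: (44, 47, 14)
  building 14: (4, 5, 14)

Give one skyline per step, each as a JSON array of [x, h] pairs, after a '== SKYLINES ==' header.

== SKYLINES ==
[[34,14],[36,0]]
[[19,16],[29,0],[34,14],[36,0]]
[[19,16],[29,0],[34,14],[36,0]]
[[15,19],[18,0],[19,16],[29,0],[34,14],[36,0]]
[[15,19],[18,0],[19,16],[29,0],[34,14],[36,0],[42,14],[47,0]]
[[15,19],[18,0],[19,16],[29,15],[42,14],[47,0]]
[[15,19],[18,0],[19,16],[29,15],[42,14],[47,0]]
[[15,19],[18,0],[19,16],[29,15],[42,14],[47,0]]
[[15,19],[18,0],[19,16],[29,15],[42,14],[47,0]]
[[3,19],[8,0],[15,19],[18,0],[19,16],[29,15],[42,14],[47,0]]
[[3,19],[8,5],[12,0],[15,19],[18,0],[19,16],[29,15],[42,14],[47,0]]
[[3,19],[8,5],[12,0],[15,19],[18,0],[19,16],[29,15],[42,14],[47,0]]
[[3,19],[8,5],[12,0],[15,19],[18,0],[19,16],[29,15],[42,14],[47,0]]
[[3,19],[8,5],[12,0],[15,19],[18,0],[19,16],[29,15],[42,14],[47,0]]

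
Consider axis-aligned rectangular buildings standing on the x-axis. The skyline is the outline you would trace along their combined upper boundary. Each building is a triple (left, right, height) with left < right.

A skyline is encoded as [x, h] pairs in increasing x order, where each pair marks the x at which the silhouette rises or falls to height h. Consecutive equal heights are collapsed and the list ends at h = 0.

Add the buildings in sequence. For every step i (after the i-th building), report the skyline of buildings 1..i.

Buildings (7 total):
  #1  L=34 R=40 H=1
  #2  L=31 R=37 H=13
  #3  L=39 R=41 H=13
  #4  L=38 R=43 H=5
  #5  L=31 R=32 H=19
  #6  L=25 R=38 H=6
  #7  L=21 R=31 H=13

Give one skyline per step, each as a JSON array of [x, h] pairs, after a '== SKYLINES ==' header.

== SKYLINES ==
[[34,1],[40,0]]
[[31,13],[37,1],[40,0]]
[[31,13],[37,1],[39,13],[41,0]]
[[31,13],[37,1],[38,5],[39,13],[41,5],[43,0]]
[[31,19],[32,13],[37,1],[38,5],[39,13],[41,5],[43,0]]
[[25,6],[31,19],[32,13],[37,6],[38,5],[39,13],[41,5],[43,0]]
[[21,13],[31,19],[32,13],[37,6],[38,5],[39,13],[41,5],[43,0]]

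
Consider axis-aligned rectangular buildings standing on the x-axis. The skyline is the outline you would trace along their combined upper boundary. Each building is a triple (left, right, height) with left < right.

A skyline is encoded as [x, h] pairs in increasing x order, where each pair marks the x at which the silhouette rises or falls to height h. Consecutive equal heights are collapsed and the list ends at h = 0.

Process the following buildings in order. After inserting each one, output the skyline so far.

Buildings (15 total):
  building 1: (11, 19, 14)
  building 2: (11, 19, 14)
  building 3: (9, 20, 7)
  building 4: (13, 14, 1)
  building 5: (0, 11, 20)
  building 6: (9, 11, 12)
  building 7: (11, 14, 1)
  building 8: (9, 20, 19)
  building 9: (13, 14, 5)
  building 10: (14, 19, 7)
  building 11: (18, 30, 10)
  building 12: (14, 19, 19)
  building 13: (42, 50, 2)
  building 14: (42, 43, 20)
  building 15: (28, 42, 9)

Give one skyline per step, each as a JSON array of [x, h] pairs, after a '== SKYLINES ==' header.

== SKYLINES ==
[[11,14],[19,0]]
[[11,14],[19,0]]
[[9,7],[11,14],[19,7],[20,0]]
[[9,7],[11,14],[19,7],[20,0]]
[[0,20],[11,14],[19,7],[20,0]]
[[0,20],[11,14],[19,7],[20,0]]
[[0,20],[11,14],[19,7],[20,0]]
[[0,20],[11,19],[20,0]]
[[0,20],[11,19],[20,0]]
[[0,20],[11,19],[20,0]]
[[0,20],[11,19],[20,10],[30,0]]
[[0,20],[11,19],[20,10],[30,0]]
[[0,20],[11,19],[20,10],[30,0],[42,2],[50,0]]
[[0,20],[11,19],[20,10],[30,0],[42,20],[43,2],[50,0]]
[[0,20],[11,19],[20,10],[30,9],[42,20],[43,2],[50,0]]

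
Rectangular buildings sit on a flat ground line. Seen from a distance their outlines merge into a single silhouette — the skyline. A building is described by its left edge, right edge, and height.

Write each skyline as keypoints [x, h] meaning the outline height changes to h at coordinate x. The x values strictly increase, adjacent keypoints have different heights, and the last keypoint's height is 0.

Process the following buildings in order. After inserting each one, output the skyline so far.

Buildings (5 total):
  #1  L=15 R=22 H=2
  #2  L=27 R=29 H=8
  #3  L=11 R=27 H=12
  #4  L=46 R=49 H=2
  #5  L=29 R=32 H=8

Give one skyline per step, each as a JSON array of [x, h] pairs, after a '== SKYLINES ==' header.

== SKYLINES ==
[[15,2],[22,0]]
[[15,2],[22,0],[27,8],[29,0]]
[[11,12],[27,8],[29,0]]
[[11,12],[27,8],[29,0],[46,2],[49,0]]
[[11,12],[27,8],[32,0],[46,2],[49,0]]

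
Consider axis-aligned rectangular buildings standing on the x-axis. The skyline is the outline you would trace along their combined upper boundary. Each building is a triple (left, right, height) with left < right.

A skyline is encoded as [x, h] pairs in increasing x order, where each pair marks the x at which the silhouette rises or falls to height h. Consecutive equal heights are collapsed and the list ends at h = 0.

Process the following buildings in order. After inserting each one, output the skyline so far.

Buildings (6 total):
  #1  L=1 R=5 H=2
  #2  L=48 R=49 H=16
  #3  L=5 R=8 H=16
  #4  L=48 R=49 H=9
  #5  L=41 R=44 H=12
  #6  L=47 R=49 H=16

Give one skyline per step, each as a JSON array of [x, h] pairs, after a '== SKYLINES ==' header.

== SKYLINES ==
[[1,2],[5,0]]
[[1,2],[5,0],[48,16],[49,0]]
[[1,2],[5,16],[8,0],[48,16],[49,0]]
[[1,2],[5,16],[8,0],[48,16],[49,0]]
[[1,2],[5,16],[8,0],[41,12],[44,0],[48,16],[49,0]]
[[1,2],[5,16],[8,0],[41,12],[44,0],[47,16],[49,0]]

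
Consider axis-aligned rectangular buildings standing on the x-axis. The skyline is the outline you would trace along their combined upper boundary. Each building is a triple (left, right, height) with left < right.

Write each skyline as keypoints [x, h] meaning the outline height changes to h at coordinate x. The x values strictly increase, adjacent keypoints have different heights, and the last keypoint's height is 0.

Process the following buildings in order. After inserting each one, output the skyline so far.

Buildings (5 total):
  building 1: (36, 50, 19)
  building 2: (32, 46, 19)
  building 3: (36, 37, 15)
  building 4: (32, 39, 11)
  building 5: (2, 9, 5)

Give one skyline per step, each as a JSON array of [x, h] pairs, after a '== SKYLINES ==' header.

== SKYLINES ==
[[36,19],[50,0]]
[[32,19],[50,0]]
[[32,19],[50,0]]
[[32,19],[50,0]]
[[2,5],[9,0],[32,19],[50,0]]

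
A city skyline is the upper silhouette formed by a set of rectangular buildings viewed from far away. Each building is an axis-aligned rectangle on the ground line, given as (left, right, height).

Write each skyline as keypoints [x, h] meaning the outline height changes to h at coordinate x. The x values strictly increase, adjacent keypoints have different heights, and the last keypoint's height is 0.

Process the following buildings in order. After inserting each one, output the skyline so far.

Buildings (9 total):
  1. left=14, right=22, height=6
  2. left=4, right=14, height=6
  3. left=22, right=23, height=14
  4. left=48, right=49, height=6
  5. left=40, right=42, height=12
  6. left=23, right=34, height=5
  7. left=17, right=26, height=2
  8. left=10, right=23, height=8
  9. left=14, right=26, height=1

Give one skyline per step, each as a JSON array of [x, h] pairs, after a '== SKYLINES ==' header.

== SKYLINES ==
[[14,6],[22,0]]
[[4,6],[22,0]]
[[4,6],[22,14],[23,0]]
[[4,6],[22,14],[23,0],[48,6],[49,0]]
[[4,6],[22,14],[23,0],[40,12],[42,0],[48,6],[49,0]]
[[4,6],[22,14],[23,5],[34,0],[40,12],[42,0],[48,6],[49,0]]
[[4,6],[22,14],[23,5],[34,0],[40,12],[42,0],[48,6],[49,0]]
[[4,6],[10,8],[22,14],[23,5],[34,0],[40,12],[42,0],[48,6],[49,0]]
[[4,6],[10,8],[22,14],[23,5],[34,0],[40,12],[42,0],[48,6],[49,0]]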